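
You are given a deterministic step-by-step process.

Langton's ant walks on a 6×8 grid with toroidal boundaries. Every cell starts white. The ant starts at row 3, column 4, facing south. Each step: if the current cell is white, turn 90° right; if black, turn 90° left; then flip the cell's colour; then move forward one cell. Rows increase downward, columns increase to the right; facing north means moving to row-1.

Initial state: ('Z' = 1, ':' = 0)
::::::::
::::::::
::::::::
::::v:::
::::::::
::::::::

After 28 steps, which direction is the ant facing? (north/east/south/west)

step 0: ::::::::
::::::::
::::::::
::::v:::
::::::::
::::::::
step 1: ::::::::
::::::::
::::::::
:::<Z:::
::::::::
::::::::
step 2: ::::::::
::::::::
:::^::::
:::ZZ:::
::::::::
::::::::
step 3: ::::::::
::::::::
:::Z>:::
:::ZZ:::
::::::::
::::::::
step 4: ::::::::
::::::::
:::ZZ:::
:::Zv:::
::::::::
::::::::
step 5: ::::::::
::::::::
:::ZZ:::
:::Z:>::
::::::::
::::::::
step 6: ::::::::
::::::::
:::ZZ:::
:::Z:Z::
:::::v::
::::::::
step 7: ::::::::
::::::::
:::ZZ:::
:::Z:Z::
::::<Z::
::::::::
step 8: ::::::::
::::::::
:::ZZ:::
:::Z^Z::
::::ZZ::
::::::::
step 9: ::::::::
::::::::
:::ZZ:::
:::ZZ>::
::::ZZ::
::::::::
step 10: ::::::::
::::::::
:::ZZ^::
:::ZZ:::
::::ZZ::
::::::::
step 11: ::::::::
::::::::
:::ZZZ>:
:::ZZ:::
::::ZZ::
::::::::
step 12: ::::::::
::::::::
:::ZZZZ:
:::ZZ:v:
::::ZZ::
::::::::
step 13: ::::::::
::::::::
:::ZZZZ:
:::ZZ<Z:
::::ZZ::
::::::::
step 14: ::::::::
::::::::
:::ZZ^Z:
:::ZZZZ:
::::ZZ::
::::::::
step 15: ::::::::
::::::::
:::Z<:Z:
:::ZZZZ:
::::ZZ::
::::::::
step 16: ::::::::
::::::::
:::Z::Z:
:::ZvZZ:
::::ZZ::
::::::::
step 17: ::::::::
::::::::
:::Z::Z:
:::Z:>Z:
::::ZZ::
::::::::
step 18: ::::::::
::::::::
:::Z:^Z:
:::Z::Z:
::::ZZ::
::::::::
step 19: ::::::::
::::::::
:::Z:Z>:
:::Z::Z:
::::ZZ::
::::::::
step 20: ::::::::
::::::^:
:::Z:Z::
:::Z::Z:
::::ZZ::
::::::::
step 21: ::::::::
::::::Z>
:::Z:Z::
:::Z::Z:
::::ZZ::
::::::::
step 22: ::::::::
::::::ZZ
:::Z:Z:v
:::Z::Z:
::::ZZ::
::::::::
step 23: ::::::::
::::::ZZ
:::Z:Z<Z
:::Z::Z:
::::ZZ::
::::::::
step 24: ::::::::
::::::^Z
:::Z:ZZZ
:::Z::Z:
::::ZZ::
::::::::
step 25: ::::::::
:::::<:Z
:::Z:ZZZ
:::Z::Z:
::::ZZ::
::::::::
step 26: :::::^::
:::::Z:Z
:::Z:ZZZ
:::Z::Z:
::::ZZ::
::::::::
step 27: :::::Z>:
:::::Z:Z
:::Z:ZZZ
:::Z::Z:
::::ZZ::
::::::::
step 28: :::::ZZ:
:::::ZvZ
:::Z:ZZZ
:::Z::Z:
::::ZZ::
::::::::

south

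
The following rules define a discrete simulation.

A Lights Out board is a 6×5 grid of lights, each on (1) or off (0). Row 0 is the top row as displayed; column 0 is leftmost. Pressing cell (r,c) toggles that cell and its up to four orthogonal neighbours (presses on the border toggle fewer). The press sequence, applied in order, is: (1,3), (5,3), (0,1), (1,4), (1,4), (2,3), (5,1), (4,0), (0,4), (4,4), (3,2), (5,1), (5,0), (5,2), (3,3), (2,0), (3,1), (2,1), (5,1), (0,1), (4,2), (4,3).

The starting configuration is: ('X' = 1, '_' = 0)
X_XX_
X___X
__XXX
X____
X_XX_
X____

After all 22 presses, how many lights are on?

13

gen 0: X_XX_
X___X
__XXX
X____
X_XX_
X____
gen 1: X_X__
X_XX_
__X_X
X____
X_XX_
X____
gen 2: X_X__
X_XX_
__X_X
X____
X_X__
X_XXX
gen 3: _X___
XXXX_
__X_X
X____
X_X__
X_XXX
gen 4: _X__X
XXX_X
__X__
X____
X_X__
X_XXX
gen 5: _X___
XXXX_
__X_X
X____
X_X__
X_XXX
gen 6: _X___
XXX__
___X_
X__X_
X_X__
X_XXX
gen 7: _X___
XXX__
___X_
X__X_
XXX__
_X_XX
gen 8: _X___
XXX__
___X_
___X_
__X__
XX_XX
gen 9: _X_XX
XXX_X
___X_
___X_
__X__
XX_XX
gen 10: _X_XX
XXX_X
___X_
___XX
__XXX
XX_X_
gen 11: _X_XX
XXX_X
__XX_
_XX_X
___XX
XX_X_
gen 12: _X_XX
XXX_X
__XX_
_XX_X
_X_XX
__XX_
gen 13: _X_XX
XXX_X
__XX_
_XX_X
XX_XX
XXXX_
gen 14: _X_XX
XXX_X
__XX_
_XX_X
XXXXX
X____
gen 15: _X_XX
XXX_X
__X__
_X_X_
XXX_X
X____
gen 16: _X_XX
_XX_X
XXX__
XX_X_
XXX_X
X____
gen 17: _X_XX
_XX_X
X_X__
__XX_
X_X_X
X____
gen 18: _X_XX
__X_X
_X___
_XXX_
X_X_X
X____
gen 19: _X_XX
__X_X
_X___
_XXX_
XXX_X
_XX__
gen 20: X_XXX
_XX_X
_X___
_XXX_
XXX_X
_XX__
gen 21: X_XXX
_XX_X
_X___
_X_X_
X__XX
_X___
gen 22: X_XXX
_XX_X
_X___
_X___
X_X__
_X_X_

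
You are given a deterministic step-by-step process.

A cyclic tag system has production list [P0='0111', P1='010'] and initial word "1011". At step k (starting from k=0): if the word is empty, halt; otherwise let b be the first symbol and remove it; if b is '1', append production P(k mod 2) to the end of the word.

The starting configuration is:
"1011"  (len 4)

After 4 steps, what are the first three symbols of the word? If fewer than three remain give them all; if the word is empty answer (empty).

011

gen 0: "1011"  (len 4)
gen 1: "0110111"  (len 7)
gen 2: "110111"  (len 6)
gen 3: "101110111"  (len 9)
gen 4: "01110111010"  (len 11)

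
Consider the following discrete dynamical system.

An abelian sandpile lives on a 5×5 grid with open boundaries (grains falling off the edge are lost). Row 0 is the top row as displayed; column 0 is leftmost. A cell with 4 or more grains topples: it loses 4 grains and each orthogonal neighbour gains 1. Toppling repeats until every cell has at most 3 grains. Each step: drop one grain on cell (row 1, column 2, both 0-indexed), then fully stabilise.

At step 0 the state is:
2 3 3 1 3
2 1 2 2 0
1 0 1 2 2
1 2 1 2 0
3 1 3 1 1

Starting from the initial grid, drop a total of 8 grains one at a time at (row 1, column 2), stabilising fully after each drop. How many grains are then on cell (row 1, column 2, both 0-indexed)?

2

gen 0: 2 3 3 1 3
2 1 2 2 0
1 0 1 2 2
1 2 1 2 0
3 1 3 1 1
gen 1: 2 3 3 1 3
2 1 3 2 0
1 0 1 2 2
1 2 1 2 0
3 1 3 1 1
gen 2: 3 0 1 2 3
2 3 1 3 0
1 0 2 2 2
1 2 1 2 0
3 1 3 1 1
gen 3: 3 0 1 2 3
2 3 2 3 0
1 0 2 2 2
1 2 1 2 0
3 1 3 1 1
gen 4: 3 0 1 2 3
2 3 3 3 0
1 0 2 2 2
1 2 1 2 0
3 1 3 1 1
gen 5: 3 1 2 3 3
3 0 2 0 1
1 1 3 3 2
1 2 1 2 0
3 1 3 1 1
gen 6: 3 1 2 3 3
3 0 3 0 1
1 1 3 3 2
1 2 1 2 0
3 1 3 1 1
gen 7: 3 1 3 3 3
3 1 1 2 1
1 2 1 0 3
1 2 2 3 0
3 1 3 1 1
gen 8: 3 1 3 3 3
3 1 2 2 1
1 2 1 0 3
1 2 2 3 0
3 1 3 1 1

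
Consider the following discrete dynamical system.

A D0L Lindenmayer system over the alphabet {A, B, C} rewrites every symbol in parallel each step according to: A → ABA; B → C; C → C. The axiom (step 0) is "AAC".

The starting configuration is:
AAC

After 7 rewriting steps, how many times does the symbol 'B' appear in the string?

128

k=0  AAC
k=1  ABAABAC
k=2  ABACABAABACABAC
k=3  ABACABACABACABAABACABACABACABAC
k=4  ABACABACABACABACABACABACABACABAABACABACABACABACABACABACABACABAC
k=5  ABACABACABACABACABACABACABACABACABACABACABACABACABACABACAB…ACABACABACABACABACABACABACABACABACABACABACABACABACABACABAC  (len 127)
k=6  ABACABACABACABACABACABACABACABACABACABACABACABACABACABACAB…ACABACABACABACABACABACABACABACABACABACABACABACABACABACABAC  (len 255)
k=7  ABACABACABACABACABACABACABACABACABACABACABACABACABACABACAB…ACABACABACABACABACABACABACABACABACABACABACABACABACABACABAC  (len 511)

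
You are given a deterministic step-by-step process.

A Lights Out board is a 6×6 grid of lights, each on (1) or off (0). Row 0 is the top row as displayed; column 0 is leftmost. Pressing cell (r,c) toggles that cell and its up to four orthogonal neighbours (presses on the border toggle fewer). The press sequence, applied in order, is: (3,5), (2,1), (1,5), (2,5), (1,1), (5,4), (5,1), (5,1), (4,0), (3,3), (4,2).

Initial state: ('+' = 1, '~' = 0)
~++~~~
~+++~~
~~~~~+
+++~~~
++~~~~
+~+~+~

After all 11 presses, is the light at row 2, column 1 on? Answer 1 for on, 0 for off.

0

0) ~++~~~
~+++~~
~~~~~+
+++~~~
++~~~~
+~+~+~
1) ~++~~~
~+++~~
~~~~~~
+++~++
++~~~+
+~+~+~
2) ~++~~~
~~++~~
+++~~~
+~+~++
++~~~+
+~+~+~
3) ~++~~+
~~++++
+++~~+
+~+~++
++~~~+
+~+~+~
4) ~++~~+
~~+++~
+++~+~
+~+~+~
++~~~+
+~+~+~
5) ~~+~~+
++~++~
+~+~+~
+~+~+~
++~~~+
+~+~+~
6) ~~+~~+
++~++~
+~+~+~
+~+~+~
++~~++
+~++~+
7) ~~+~~+
++~++~
+~+~+~
+~+~+~
+~~~++
~+~+~+
8) ~~+~~+
++~++~
+~+~+~
+~+~+~
++~~++
+~++~+
9) ~~+~~+
++~++~
+~+~+~
~~+~+~
~~~~++
~~++~+
10) ~~+~~+
++~++~
+~+++~
~~~+~~
~~~+++
~~++~+
11) ~~+~~+
++~++~
+~+++~
~~++~~
~++~++
~~~+~+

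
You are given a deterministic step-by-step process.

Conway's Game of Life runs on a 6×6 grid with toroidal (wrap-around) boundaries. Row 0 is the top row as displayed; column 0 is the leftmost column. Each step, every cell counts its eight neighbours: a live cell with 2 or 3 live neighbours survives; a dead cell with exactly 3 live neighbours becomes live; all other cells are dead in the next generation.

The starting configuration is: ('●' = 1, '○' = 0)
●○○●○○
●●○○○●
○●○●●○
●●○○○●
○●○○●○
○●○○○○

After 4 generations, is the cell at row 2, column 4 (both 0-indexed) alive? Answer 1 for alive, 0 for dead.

0

0) ●○○●○○
●●○○○●
○●○●●○
●●○○○●
○●○○●○
○●○○○○
1) ○○●○○●
○●○●○●
○○○○●○
○●○●○●
○●●○○●
●●●○○○
2) ○○○●●●
●○●●○●
○○○●○●
○●○●○●
○○○●●●
○○○●○●
3) ○○○○○○
●○●○○○
○●○●○●
○○○●○●
○○○●○●
●○●○○○
4) ○○○○○○
●●●○○○
○●○●○●
○○○●○●
●○●●○●
○○○○○○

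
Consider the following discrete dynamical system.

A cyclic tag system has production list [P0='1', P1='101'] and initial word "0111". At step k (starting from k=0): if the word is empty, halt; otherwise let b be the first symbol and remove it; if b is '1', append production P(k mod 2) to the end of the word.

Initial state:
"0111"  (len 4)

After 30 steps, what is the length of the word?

19

t=0: "0111"  (len 4)
t=1: "111"  (len 3)
t=2: "11101"  (len 5)
t=3: "11011"  (len 5)
t=4: "1011101"  (len 7)
t=5: "0111011"  (len 7)
t=6: "111011"  (len 6)
t=7: "110111"  (len 6)
t=8: "10111101"  (len 8)
t=9: "01111011"  (len 8)
t=10: "1111011"  (len 7)
t=11: "1110111"  (len 7)
t=12: "110111101"  (len 9)
t=13: "101111011"  (len 9)
t=14: "01111011101"  (len 11)
t=15: "1111011101"  (len 10)
t=16: "111011101101"  (len 12)
t=17: "110111011011"  (len 12)
t=18: "10111011011101"  (len 14)
t=19: "01110110111011"  (len 14)
t=20: "1110110111011"  (len 13)
t=21: "1101101110111"  (len 13)
t=22: "101101110111101"  (len 15)
t=23: "011011101111011"  (len 15)
t=24: "11011101111011"  (len 14)
t=25: "10111011110111"  (len 14)
t=26: "0111011110111101"  (len 16)
t=27: "111011110111101"  (len 15)
t=28: "11011110111101101"  (len 17)
t=29: "10111101111011011"  (len 17)
t=30: "0111101111011011101"  (len 19)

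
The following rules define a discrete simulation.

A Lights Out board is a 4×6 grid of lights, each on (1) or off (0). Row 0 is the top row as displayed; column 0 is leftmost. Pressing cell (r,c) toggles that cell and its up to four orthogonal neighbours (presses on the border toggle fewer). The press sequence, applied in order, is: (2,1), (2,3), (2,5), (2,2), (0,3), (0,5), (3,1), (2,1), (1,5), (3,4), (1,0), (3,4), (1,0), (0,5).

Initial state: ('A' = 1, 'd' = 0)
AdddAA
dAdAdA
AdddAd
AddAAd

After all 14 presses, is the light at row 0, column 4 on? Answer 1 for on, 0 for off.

[0] AdddAA
dAdAdA
AdddAd
AddAAd
[1] AdddAA
dddAdA
dAAdAd
AAdAAd
[2] AdddAA
dddddA
dAdAdd
AAddAd
[3] AdddAA
dddddd
dAdAAA
AAddAA
[4] AdddAA
ddAddd
ddAdAA
AAAdAA
[5] AdAAdA
ddAAdd
ddAdAA
AAAdAA
[6] AdAAAd
ddAAdA
ddAdAA
AAAdAA
[7] AdAAAd
ddAAdA
dAAdAA
ddddAA
[8] AdAAAd
dAAAdA
AdddAA
dAddAA
[9] AdAAAA
dAAAAd
AdddAd
dAddAA
[10] AdAAAA
dAAAAd
Addddd
dAdAdd
[11] ddAAAA
AdAAAd
dddddd
dAdAdd
[12] ddAAAA
AdAAAd
ddddAd
dAddAA
[13] AdAAAA
dAAAAd
AdddAd
dAddAA
[14] AdAAdd
dAAAAA
AdddAd
dAddAA

0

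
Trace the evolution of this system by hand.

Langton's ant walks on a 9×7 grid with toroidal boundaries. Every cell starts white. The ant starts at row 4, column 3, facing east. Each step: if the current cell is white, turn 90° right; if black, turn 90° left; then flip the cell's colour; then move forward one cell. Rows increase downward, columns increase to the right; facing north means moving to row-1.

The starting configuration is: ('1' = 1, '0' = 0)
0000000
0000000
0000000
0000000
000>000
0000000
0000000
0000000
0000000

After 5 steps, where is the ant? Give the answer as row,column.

3,3

k=0  0000000
0000000
0000000
0000000
000>000
0000000
0000000
0000000
0000000
k=1  0000000
0000000
0000000
0000000
0001000
000v000
0000000
0000000
0000000
k=2  0000000
0000000
0000000
0000000
0001000
00<1000
0000000
0000000
0000000
k=3  0000000
0000000
0000000
0000000
00^1000
0011000
0000000
0000000
0000000
k=4  0000000
0000000
0000000
0000000
001>000
0011000
0000000
0000000
0000000
k=5  0000000
0000000
0000000
000^000
0010000
0011000
0000000
0000000
0000000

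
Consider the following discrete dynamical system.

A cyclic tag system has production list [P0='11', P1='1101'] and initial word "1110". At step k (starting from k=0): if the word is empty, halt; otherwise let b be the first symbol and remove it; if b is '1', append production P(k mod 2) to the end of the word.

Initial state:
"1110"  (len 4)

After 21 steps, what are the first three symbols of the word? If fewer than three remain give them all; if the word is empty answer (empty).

0) "1110"  (len 4)
1) "11011"  (len 5)
2) "10111101"  (len 8)
3) "011110111"  (len 9)
4) "11110111"  (len 8)
5) "111011111"  (len 9)
6) "110111111101"  (len 12)
7) "1011111110111"  (len 13)
8) "0111111101111101"  (len 16)
9) "111111101111101"  (len 15)
10) "111111011111011101"  (len 18)
11) "1111101111101110111"  (len 19)
12) "1111011111011101111101"  (len 22)
13) "11101111101110111110111"  (len 23)
14) "11011111011101111101111101"  (len 26)
15) "101111101110111110111110111"  (len 27)
16) "011111011101111101111101111101"  (len 30)
17) "11111011101111101111101111101"  (len 29)
18) "11110111011111011111011111011101"  (len 32)
19) "111011101111101111101111101110111"  (len 33)
20) "110111011111011111011111011101111101"  (len 36)
21) "1011101111101111101111101110111110111"  (len 37)

101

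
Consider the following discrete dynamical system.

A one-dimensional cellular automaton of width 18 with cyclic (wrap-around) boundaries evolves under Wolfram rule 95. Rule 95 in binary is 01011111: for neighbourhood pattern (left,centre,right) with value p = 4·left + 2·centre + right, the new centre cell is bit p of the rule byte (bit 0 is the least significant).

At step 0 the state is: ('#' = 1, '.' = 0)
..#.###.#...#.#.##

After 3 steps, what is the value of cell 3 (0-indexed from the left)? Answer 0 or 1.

k=0  ..#.###.#...#.#.##
k=1  ###.#.#.#####.#.##
k=2  ..#.#.#.#...#.#.#.
k=3  ###.#.#.#####.#.##

0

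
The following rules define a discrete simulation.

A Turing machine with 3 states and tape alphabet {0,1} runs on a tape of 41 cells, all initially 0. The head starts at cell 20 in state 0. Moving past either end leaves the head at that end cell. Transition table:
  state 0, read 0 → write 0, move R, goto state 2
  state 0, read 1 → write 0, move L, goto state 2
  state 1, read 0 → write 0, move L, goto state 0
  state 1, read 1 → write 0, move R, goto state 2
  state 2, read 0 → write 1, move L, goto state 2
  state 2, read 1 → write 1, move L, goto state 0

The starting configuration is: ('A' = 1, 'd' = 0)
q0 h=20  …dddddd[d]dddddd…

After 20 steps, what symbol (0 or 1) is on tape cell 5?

1

[0] q0 h=20  …dddddd[d]dddddd…
[1] q2 h=21  …dddddd[d]dddddd…
[2] q2 h=20  …dddddd[d]Addddd…
[3] q2 h=19  …dddddd[d]AAdddd…
[4] q2 h=18  …dddddd[d]AAAddd…
[5] q2 h=17  …dddddd[d]AAAAdd…
[6] q2 h=16  …dddddd[d]AAAAAd…
[7] q2 h=15  …dddddd[d]AAAAAA…
[8] q2 h=14  …dddddd[d]AAAAAA…
[9] q2 h=13  …dddddd[d]AAAAAA…
[10] q2 h=12  …dddddd[d]AAAAAA…
[11] q2 h=11  …dddddd[d]AAAAAA…
[12] q2 h=10  …dddddd[d]AAAAAA…
[13] q2 h= 9  …dddddd[d]AAAAAA…
[14] q2 h= 8  …dddddd[d]AAAAAA…
[15] q2 h= 7  …dddddd[d]AAAAAA…
[16] q2 h= 6  |dddddd[d]AAAAAA…
[17] q2 h= 5  |ddddd[d]AAAAAA…
[18] q2 h= 4  |dddd[d]AAAAAA…
[19] q2 h= 3  |ddd[d]AAAAAA…
[20] q2 h= 2  |dd[d]AAAAAA…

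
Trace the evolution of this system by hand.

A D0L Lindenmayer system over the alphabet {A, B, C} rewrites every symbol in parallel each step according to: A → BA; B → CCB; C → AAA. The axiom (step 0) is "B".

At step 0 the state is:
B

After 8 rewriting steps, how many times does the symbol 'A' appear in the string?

t=0: B
t=1: CCB
t=2: AAAAAACCB
t=3: BABABABABABAAAAAAACCB
t=4: CCBBACCBBACCBBACCBBACCBBACCBBABABABABABABAAAAAAACCB
t=5: AAAAAACCBCCBBAAAAAAACCBCCBBAAAAAAACCBCCBBAAAAAAACCBCCBBAAA…CBCCBBACCBBACCBBACCBBACCBBACCBBACCBBABABABABABABAAAAAAACCB  (len 135)
t=6: BABABABABABAAAAAAACCBAAAAAACCBCCBBABABABABABABAAAAAAACCBAA…CBCCBBACCBBACCBBACCBBACCBBACCBBACCBBABABABABABABAAAAAAACCB  (len 345)
t=7: CCBBACCBBACCBBACCBBACCBBACCBBABABABABABABAAAAAAACCBBABABAB…CBCCBBACCBBACCBBACCBBACCBBACCBBACCBBABABABABABABAAAAAAACCB  (len 861)
t=8: AAAAAACCBCCBBAAAAAAACCBCCBBAAAAAAACCBCCBBAAAAAAACCBCCBBAAA…CBCCBBACCBBACCBBACCBBACCBBACCBBACCBBABABABABABABAAAAAAACCB  (len 2187)

978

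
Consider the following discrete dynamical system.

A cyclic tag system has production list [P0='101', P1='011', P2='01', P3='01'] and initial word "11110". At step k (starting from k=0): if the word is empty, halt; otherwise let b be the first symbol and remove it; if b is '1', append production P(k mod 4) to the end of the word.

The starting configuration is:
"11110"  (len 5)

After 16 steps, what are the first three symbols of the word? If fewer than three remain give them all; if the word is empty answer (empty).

t=0: "11110"  (len 5)
t=1: "1110101"  (len 7)
t=2: "110101011"  (len 9)
t=3: "1010101101"  (len 10)
t=4: "01010110101"  (len 11)
t=5: "1010110101"  (len 10)
t=6: "010110101011"  (len 12)
t=7: "10110101011"  (len 11)
t=8: "011010101101"  (len 12)
t=9: "11010101101"  (len 11)
t=10: "1010101101011"  (len 13)
t=11: "01010110101101"  (len 14)
t=12: "1010110101101"  (len 13)
t=13: "010110101101101"  (len 15)
t=14: "10110101101101"  (len 14)
t=15: "011010110110101"  (len 15)
t=16: "11010110110101"  (len 14)

110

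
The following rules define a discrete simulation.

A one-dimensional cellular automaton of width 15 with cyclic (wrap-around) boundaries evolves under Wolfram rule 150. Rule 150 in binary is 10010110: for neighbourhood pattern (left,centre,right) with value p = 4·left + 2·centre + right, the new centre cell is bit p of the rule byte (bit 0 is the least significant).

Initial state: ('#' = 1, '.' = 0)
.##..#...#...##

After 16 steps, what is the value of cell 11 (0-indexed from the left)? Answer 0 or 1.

step 0: .##..#...#...##
step 1: ...####.###.#..
step 2: ..#.##...#..##.
step 3: .##...#.####..#
step 4: ...#.##..##.###
step 5: #.##...##....#.
step 6: #...#.#..#..##.
step 7: ##.##.######...
step 8: .......####.#.#
step 9: #.....#.##..#.#
step 10: .#...##...###..
step 11: ###.#..#.#.#.#.
step 12: .#..####.#.#.#.
step 13: ####.##..#.#.##
step 14: ###....###.#..#
step 15: ##.#..#.#..###.
step 16: ...####.###.#..

0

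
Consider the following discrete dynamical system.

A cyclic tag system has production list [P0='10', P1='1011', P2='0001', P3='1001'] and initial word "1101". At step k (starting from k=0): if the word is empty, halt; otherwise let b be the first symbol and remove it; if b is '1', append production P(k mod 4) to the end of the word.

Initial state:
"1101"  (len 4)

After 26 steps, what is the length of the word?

28

k=0  "1101"  (len 4)
k=1  "10110"  (len 5)
k=2  "01101011"  (len 8)
k=3  "1101011"  (len 7)
k=4  "1010111001"  (len 10)
k=5  "01011100110"  (len 11)
k=6  "1011100110"  (len 10)
k=7  "0111001100001"  (len 13)
k=8  "111001100001"  (len 12)
k=9  "1100110000110"  (len 13)
k=10  "1001100001101011"  (len 16)
k=11  "0011000011010110001"  (len 19)
k=12  "011000011010110001"  (len 18)
k=13  "11000011010110001"  (len 17)
k=14  "10000110101100011011"  (len 20)
k=15  "00001101011000110110001"  (len 23)
k=16  "0001101011000110110001"  (len 22)
k=17  "001101011000110110001"  (len 21)
k=18  "01101011000110110001"  (len 20)
k=19  "1101011000110110001"  (len 19)
k=20  "1010110001101100011001"  (len 22)
k=21  "01011000110110001100110"  (len 23)
k=22  "1011000110110001100110"  (len 22)
k=23  "0110001101100011001100001"  (len 25)
k=24  "110001101100011001100001"  (len 24)
k=25  "1000110110001100110000110"  (len 25)
k=26  "0001101100011001100001101011"  (len 28)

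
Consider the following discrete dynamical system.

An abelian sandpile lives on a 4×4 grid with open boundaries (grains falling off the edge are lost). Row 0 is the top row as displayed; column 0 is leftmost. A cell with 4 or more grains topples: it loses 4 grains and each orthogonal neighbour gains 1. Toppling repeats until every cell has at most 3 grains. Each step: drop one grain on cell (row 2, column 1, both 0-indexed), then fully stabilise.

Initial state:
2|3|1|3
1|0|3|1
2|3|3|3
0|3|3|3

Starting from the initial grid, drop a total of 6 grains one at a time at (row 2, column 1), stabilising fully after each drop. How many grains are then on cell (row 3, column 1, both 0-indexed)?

k=0  2|3|1|3
1|0|3|1
2|3|3|3
0|3|3|3
k=1  2|3|2|3
1|2|0|3
3|2|3|1
1|1|2|1
k=2  2|3|2|3
1|2|0|3
3|3|3|1
1|1|2|1
k=3  2|3|2|3
2|3|1|3
0|2|0|2
2|2|3|1
k=4  2|3|2|3
2|3|1|3
0|3|0|2
2|2|3|1
k=5  3|0|3|3
3|1|2|3
1|1|1|2
2|3|3|1
k=6  3|0|3|3
3|1|2|3
1|2|1|2
2|3|3|1

3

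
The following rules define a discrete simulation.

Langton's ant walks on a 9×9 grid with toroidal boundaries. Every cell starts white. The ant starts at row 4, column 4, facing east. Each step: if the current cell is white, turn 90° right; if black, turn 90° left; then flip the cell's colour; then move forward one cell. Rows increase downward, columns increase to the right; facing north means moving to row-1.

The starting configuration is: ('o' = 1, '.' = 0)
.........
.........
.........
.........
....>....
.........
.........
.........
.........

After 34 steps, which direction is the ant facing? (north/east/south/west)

west

step 0: .........
.........
.........
.........
....>....
.........
.........
.........
.........
step 1: .........
.........
.........
.........
....o....
....v....
.........
.........
.........
step 2: .........
.........
.........
.........
....o....
...<o....
.........
.........
.........
step 3: .........
.........
.........
.........
...^o....
...oo....
.........
.........
.........
step 4: .........
.........
.........
.........
...o>....
...oo....
.........
.........
.........
step 5: .........
.........
.........
....^....
...o.....
...oo....
.........
.........
.........
step 6: .........
.........
.........
....o>...
...o.....
...oo....
.........
.........
.........
step 7: .........
.........
.........
....oo...
...o.v...
...oo....
.........
.........
.........
step 8: .........
.........
.........
....oo...
...o<o...
...oo....
.........
.........
.........
step 9: .........
.........
.........
....^o...
...ooo...
...oo....
.........
.........
.........
step 10: .........
.........
.........
...<.o...
...ooo...
...oo....
.........
.........
.........
step 11: .........
.........
...^.....
...o.o...
...ooo...
...oo....
.........
.........
.........
step 12: .........
.........
...o>....
...o.o...
...ooo...
...oo....
.........
.........
.........
step 13: .........
.........
...oo....
...ovo...
...ooo...
...oo....
.........
.........
.........
step 14: .........
.........
...oo....
...<oo...
...ooo...
...oo....
.........
.........
.........
step 15: .........
.........
...oo....
....oo...
...voo...
...oo....
.........
.........
.........
step 16: .........
.........
...oo....
....oo...
....>o...
...oo....
.........
.........
.........
step 17: .........
.........
...oo....
....^o...
.....o...
...oo....
.........
.........
.........
step 18: .........
.........
...oo....
...<.o...
.....o...
...oo....
.........
.........
.........
step 19: .........
.........
...^o....
...o.o...
.....o...
...oo....
.........
.........
.........
step 20: .........
.........
..<.o....
...o.o...
.....o...
...oo....
.........
.........
.........
step 21: .........
..^......
..o.o....
...o.o...
.....o...
...oo....
.........
.........
.........
step 22: .........
..o>.....
..o.o....
...o.o...
.....o...
...oo....
.........
.........
.........
step 23: .........
..oo.....
..ovo....
...o.o...
.....o...
...oo....
.........
.........
.........
step 24: .........
..oo.....
..<oo....
...o.o...
.....o...
...oo....
.........
.........
.........
step 25: .........
..oo.....
...oo....
..vo.o...
.....o...
...oo....
.........
.........
.........
step 26: .........
..oo.....
...oo....
.<oo.o...
.....o...
...oo....
.........
.........
.........
step 27: .........
..oo.....
.^.oo....
.ooo.o...
.....o...
...oo....
.........
.........
.........
step 28: .........
..oo.....
.o>oo....
.ooo.o...
.....o...
...oo....
.........
.........
.........
step 29: .........
..oo.....
.oooo....
.ovo.o...
.....o...
...oo....
.........
.........
.........
step 30: .........
..oo.....
.oooo....
.o.>.o...
.....o...
...oo....
.........
.........
.........
step 31: .........
..oo.....
.oo^o....
.o...o...
.....o...
...oo....
.........
.........
.........
step 32: .........
..oo.....
.o<.o....
.o...o...
.....o...
...oo....
.........
.........
.........
step 33: .........
..oo.....
.o..o....
.ov..o...
.....o...
...oo....
.........
.........
.........
step 34: .........
..oo.....
.o..o....
.<o..o...
.....o...
...oo....
.........
.........
.........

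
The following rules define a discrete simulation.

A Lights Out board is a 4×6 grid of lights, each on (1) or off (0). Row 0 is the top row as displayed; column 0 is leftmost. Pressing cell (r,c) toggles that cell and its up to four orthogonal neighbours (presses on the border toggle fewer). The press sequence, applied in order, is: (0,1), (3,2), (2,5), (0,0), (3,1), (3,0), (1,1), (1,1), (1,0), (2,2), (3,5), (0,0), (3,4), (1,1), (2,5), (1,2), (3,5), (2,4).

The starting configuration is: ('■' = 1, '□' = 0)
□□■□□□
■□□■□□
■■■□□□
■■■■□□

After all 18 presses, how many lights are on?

k=0  □□■□□□
■□□■□□
■■■□□□
■■■■□□
k=1  ■■□□□□
■■□■□□
■■■□□□
■■■■□□
k=2  ■■□□□□
■■□■□□
■■□□□□
■□□□□□
k=3  ■■□□□□
■■□■□■
■■□□■■
■□□□□■
k=4  □□□□□□
□■□■□■
■■□□■■
■□□□□■
k=5  □□□□□□
□■□■□■
■□□□■■
□■■□□■
k=6  □□□□□□
□■□■□■
□□□□■■
■□■□□■
k=7  □■□□□□
■□■■□■
□■□□■■
■□■□□■
k=8  □□□□□□
□■□■□■
□□□□■■
■□■□□■
k=9  ■□□□□□
■□□■□■
■□□□■■
■□■□□■
k=10  ■□□□□□
■□■■□■
■■■■■■
■□□□□■
k=11  ■□□□□□
■□■■□■
■■■■■□
■□□□■□
k=12  □■□□□□
□□■■□■
■■■■■□
■□□□■□
k=13  □■□□□□
□□■■□■
■■■■□□
■□□■□■
k=14  □□□□□□
■■□■□■
■□■■□□
■□□■□■
k=15  □□□□□□
■■□■□□
■□■■■■
■□□■□□
k=16  □□■□□□
■□■□□□
■□□■■■
■□□■□□
k=17  □□■□□□
■□■□□□
■□□■■□
■□□■■■
k=18  □□■□□□
■□■□■□
■□□□□■
■□□■□■

9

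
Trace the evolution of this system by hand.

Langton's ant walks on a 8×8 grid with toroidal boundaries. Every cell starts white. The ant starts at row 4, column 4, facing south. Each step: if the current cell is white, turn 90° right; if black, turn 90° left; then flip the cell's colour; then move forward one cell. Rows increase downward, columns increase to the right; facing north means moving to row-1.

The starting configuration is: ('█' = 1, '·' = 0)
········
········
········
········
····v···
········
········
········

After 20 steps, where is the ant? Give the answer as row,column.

[0] ········
········
········
········
····v···
········
········
········
[1] ········
········
········
········
···<█···
········
········
········
[2] ········
········
········
···^····
···██···
········
········
········
[3] ········
········
········
···█>···
···██···
········
········
········
[4] ········
········
········
···██···
···█v···
········
········
········
[5] ········
········
········
···██···
···█·>··
········
········
········
[6] ········
········
········
···██···
···█·█··
·····v··
········
········
[7] ········
········
········
···██···
···█·█··
····<█··
········
········
[8] ········
········
········
···██···
···█^█··
····██··
········
········
[9] ········
········
········
···██···
···██>··
····██··
········
········
[10] ········
········
········
···██^··
···██···
····██··
········
········
[11] ········
········
········
···███>·
···██···
····██··
········
········
[12] ········
········
········
···████·
···██·v·
····██··
········
········
[13] ········
········
········
···████·
···██<█·
····██··
········
········
[14] ········
········
········
···██^█·
···████·
····██··
········
········
[15] ········
········
········
···█<·█·
···████·
····██··
········
········
[16] ········
········
········
···█··█·
···█v██·
····██··
········
········
[17] ········
········
········
···█··█·
···█·>█·
····██··
········
········
[18] ········
········
········
···█·^█·
···█··█·
····██··
········
········
[19] ········
········
········
···█·█>·
···█··█·
····██··
········
········
[20] ········
········
······^·
···█·█··
···█··█·
····██··
········
········

2,6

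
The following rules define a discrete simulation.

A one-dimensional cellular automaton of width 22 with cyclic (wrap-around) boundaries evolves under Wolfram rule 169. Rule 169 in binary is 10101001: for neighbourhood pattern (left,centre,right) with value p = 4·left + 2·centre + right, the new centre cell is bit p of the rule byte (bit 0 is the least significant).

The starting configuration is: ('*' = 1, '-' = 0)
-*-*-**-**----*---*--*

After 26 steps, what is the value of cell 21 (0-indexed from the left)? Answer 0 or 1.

gen 0: -*-*-**-**----*---*--*
gen 1: *-*-**-**--**---*-----
gen 2: -*-**-**---*--*---***-
gen 3: --**-**--*------*-**--
gen 4: *-*-**-----****--**--*
gen 5: -*-**--***-***---*---*
gen 6: *-**---**-***--*---*--
gen 7: -**--*-*-***-----*----
gen 8: -*----*-***--***---***
gen 9: *--**--***---**--*-**-
gen 10: ---*---**--*-*----**-*
gen 11: -*---*-*----*--**-*-*-
gen 12: ---*--*--**----*-*-*--
gen 13: **-------*--**--*-*--*
gen 14: *--*****----*----*---*
gen 15: ---****--**---**---*-*
gen 16: -*-***---*--*-*--*--*-
gen 17: --***--*-----*--------
gen 18: *-**-----***---*******
gen 19: -**--***-**--*-*******
gen 20: **---**-**----*******-
gen 21: *--*-*-**--**-******-*
gen 22: ----*-**---*-******-**
gen 23: -**--**--*--******-**-
gen 24: -*---*------*****-**--
gen 25: ---*---****-****-**--*
gen 26: -*---*-***-****-**----

0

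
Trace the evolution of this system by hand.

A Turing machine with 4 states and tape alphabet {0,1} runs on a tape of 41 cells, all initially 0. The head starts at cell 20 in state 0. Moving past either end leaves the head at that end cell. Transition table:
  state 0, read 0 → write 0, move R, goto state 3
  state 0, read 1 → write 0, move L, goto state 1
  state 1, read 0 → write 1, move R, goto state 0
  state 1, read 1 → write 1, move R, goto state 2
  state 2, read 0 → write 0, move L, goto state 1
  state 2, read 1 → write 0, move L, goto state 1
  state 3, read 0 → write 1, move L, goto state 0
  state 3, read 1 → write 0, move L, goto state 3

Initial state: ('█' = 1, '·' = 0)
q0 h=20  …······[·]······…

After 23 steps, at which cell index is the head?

step 0: q0 h=20  …······[·]······…
step 1: q3 h=21  …······[·]······…
step 2: q0 h=20  …······[·]█·····…
step 3: q3 h=21  …······[█]······…
step 4: q3 h=20  …······[·]······…
step 5: q0 h=19  …······[·]█·····…
step 6: q3 h=20  …······[█]······…
step 7: q3 h=19  …······[·]······…
step 8: q0 h=18  …······[·]█·····…
step 9: q3 h=19  …······[█]······…
step 10: q3 h=18  …······[·]······…
step 11: q0 h=17  …······[·]█·····…
step 12: q3 h=18  …······[█]······…
step 13: q3 h=17  …······[·]······…
step 14: q0 h=16  …······[·]█·····…
step 15: q3 h=17  …······[█]······…
step 16: q3 h=16  …······[·]······…
step 17: q0 h=15  …······[·]█·····…
step 18: q3 h=16  …······[█]······…
step 19: q3 h=15  …······[·]······…
step 20: q0 h=14  …······[·]█·····…
step 21: q3 h=15  …······[█]······…
step 22: q3 h=14  …······[·]······…
step 23: q0 h=13  …······[·]█·····…

13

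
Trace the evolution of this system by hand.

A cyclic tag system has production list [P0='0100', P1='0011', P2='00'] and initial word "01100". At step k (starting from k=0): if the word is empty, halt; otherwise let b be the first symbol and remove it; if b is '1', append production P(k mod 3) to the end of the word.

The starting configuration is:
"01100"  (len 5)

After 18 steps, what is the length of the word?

k=0  "01100"  (len 5)
k=1  "1100"  (len 4)
k=2  "1000011"  (len 7)
k=3  "00001100"  (len 8)
k=4  "0001100"  (len 7)
k=5  "001100"  (len 6)
k=6  "01100"  (len 5)
k=7  "1100"  (len 4)
k=8  "1000011"  (len 7)
k=9  "00001100"  (len 8)
k=10  "0001100"  (len 7)
k=11  "001100"  (len 6)
k=12  "01100"  (len 5)
k=13  "1100"  (len 4)
k=14  "1000011"  (len 7)
k=15  "00001100"  (len 8)
k=16  "0001100"  (len 7)
k=17  "001100"  (len 6)
k=18  "01100"  (len 5)

5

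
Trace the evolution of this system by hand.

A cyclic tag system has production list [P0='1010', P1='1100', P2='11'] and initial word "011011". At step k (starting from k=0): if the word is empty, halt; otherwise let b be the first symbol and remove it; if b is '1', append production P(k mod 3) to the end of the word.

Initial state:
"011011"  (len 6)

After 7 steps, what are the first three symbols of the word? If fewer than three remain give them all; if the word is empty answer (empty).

[0] "011011"  (len 6)
[1] "11011"  (len 5)
[2] "10111100"  (len 8)
[3] "011110011"  (len 9)
[4] "11110011"  (len 8)
[5] "11100111100"  (len 11)
[6] "110011110011"  (len 12)
[7] "100111100111010"  (len 15)

100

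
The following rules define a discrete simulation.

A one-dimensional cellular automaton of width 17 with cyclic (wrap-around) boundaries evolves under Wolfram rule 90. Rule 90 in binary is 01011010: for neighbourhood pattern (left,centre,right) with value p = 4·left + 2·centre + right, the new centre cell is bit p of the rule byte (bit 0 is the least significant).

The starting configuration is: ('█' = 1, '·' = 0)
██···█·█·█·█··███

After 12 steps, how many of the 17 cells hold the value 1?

[0] ██···█·█·█·█··███
[1] ·██·█·······███··
[2] ███··█·····██·██·
[3] █·███·█···███·██·
[4] ··█·█··█·██·█·██·
[5] ·█···██··██···███
[6] ··█·████████·██·█
[7] ██··█······█·██··
[8] ████·█····█··████
[9] ···█··█··█·███···
[10] ··█·██·██··█·██··
[11] ·█··██·████··███·
[12] █·████·█··████·██

12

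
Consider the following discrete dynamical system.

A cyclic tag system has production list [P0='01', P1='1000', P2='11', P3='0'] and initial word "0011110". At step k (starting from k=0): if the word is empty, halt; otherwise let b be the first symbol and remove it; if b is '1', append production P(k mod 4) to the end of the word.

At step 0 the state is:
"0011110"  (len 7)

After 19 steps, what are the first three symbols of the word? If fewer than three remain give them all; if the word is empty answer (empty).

step 0: "0011110"  (len 7)
step 1: "011110"  (len 6)
step 2: "11110"  (len 5)
step 3: "111011"  (len 6)
step 4: "110110"  (len 6)
step 5: "1011001"  (len 7)
step 6: "0110011000"  (len 10)
step 7: "110011000"  (len 9)
step 8: "100110000"  (len 9)
step 9: "0011000001"  (len 10)
step 10: "011000001"  (len 9)
step 11: "11000001"  (len 8)
step 12: "10000010"  (len 8)
step 13: "000001001"  (len 9)
step 14: "00001001"  (len 8)
step 15: "0001001"  (len 7)
step 16: "001001"  (len 6)
step 17: "01001"  (len 5)
step 18: "1001"  (len 4)
step 19: "00111"  (len 5)

001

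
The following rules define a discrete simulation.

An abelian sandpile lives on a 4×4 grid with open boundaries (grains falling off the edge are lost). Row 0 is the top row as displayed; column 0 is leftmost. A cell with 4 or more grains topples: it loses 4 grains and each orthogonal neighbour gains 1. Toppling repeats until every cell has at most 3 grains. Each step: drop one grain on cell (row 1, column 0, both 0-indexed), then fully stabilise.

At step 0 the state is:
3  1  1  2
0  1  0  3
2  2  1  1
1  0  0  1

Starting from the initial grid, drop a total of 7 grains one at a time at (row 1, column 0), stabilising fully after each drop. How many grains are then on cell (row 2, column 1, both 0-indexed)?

3

t=0: 3  1  1  2
0  1  0  3
2  2  1  1
1  0  0  1
t=1: 3  1  1  2
1  1  0  3
2  2  1  1
1  0  0  1
t=2: 3  1  1  2
2  1  0  3
2  2  1  1
1  0  0  1
t=3: 3  1  1  2
3  1  0  3
2  2  1  1
1  0  0  1
t=4: 0  2  1  2
1  2  0  3
3  2  1  1
1  0  0  1
t=5: 0  2  1  2
2  2  0  3
3  2  1  1
1  0  0  1
t=6: 0  2  1  2
3  2  0  3
3  2  1  1
1  0  0  1
t=7: 1  2  1  2
1  3  0  3
0  3  1  1
2  0  0  1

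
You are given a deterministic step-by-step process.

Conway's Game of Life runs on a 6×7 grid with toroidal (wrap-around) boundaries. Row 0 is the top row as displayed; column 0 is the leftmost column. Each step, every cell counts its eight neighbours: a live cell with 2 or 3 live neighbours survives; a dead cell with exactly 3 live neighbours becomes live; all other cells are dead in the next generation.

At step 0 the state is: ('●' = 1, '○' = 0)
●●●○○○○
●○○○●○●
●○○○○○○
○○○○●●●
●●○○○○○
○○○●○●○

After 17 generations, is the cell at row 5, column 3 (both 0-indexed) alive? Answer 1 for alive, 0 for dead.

[0] ●●●○○○○
●○○○●○●
●○○○○○○
○○○○●●●
●●○○○○○
○○○●○●○
[1] ●●●●●●○
○○○○○○●
●○○○●○○
○●○○○●●
●○○○○○○
○○○○○○●
[2] ●●●●●●○
○○●○○○●
●○○○○○○
○●○○○●●
●○○○○●○
○○●●●●●
[3] ●○○○○○○
○○●○●●●
●●○○○●○
○●○○○●○
●●●●○○○
○○○○○○○
[4] ○○○○○●●
○○○○●●○
●●●○○○○
○○○○●○○
●●●○○○○
●○●○○○○
[5] ○○○○●●●
●●○○●●○
○●○●●●○
○○○●○○○
●○●●○○○
●○●○○○○
[6] ○○○●●○○
●●●○○○○
●●○●○●●
○●○○○○○
○○●●○○○
●○●○●●○
[7] ●○○○●●●
○○○○○●○
○○○○○○●
○●○●●○●
○○●●●○○
○●●○○●○
[8] ●●○○●○○
●○○○●○○
●○○○●○●
●○○○●○○
●○○○○○○
●●●○○○○
[9] ○○●●○○●
○○○●●○○
●●○●●○●
●●○○○●○
●○○○○○●
○○●○○○●
[10] ○○●○●●○
○●○○○○●
○●○●○○●
○○●○●●○
○○○○○●○
○●●●○●●
[11] ○○○○●○○
○●○●●○●
○●○●●○●
○○●●●●●
○●○○○○○
○●●●○○●
[12] ○●○○●○○
○○○○○○○
○●○○○○●
○●○○○○●
○●○○○○●
●●●●○○○
[13] ●●○●○○○
●○○○○○○
○○○○○○○
○●●○○●●
○○○○○○●
○○○●○○○
[14] ●●●○○○○
●●○○○○○
●●○○○○●
●○○○○●●
●○●○○●●
●○●○○○○
[15] ○○●○○○●
○○○○○○○
○○○○○●○
○○○○○○○
○○○○○●○
○○●●○○○
[16] ○○●●○○○
○○○○○○○
○○○○○○○
○○○○○○○
○○○○○○○
○○●●○○○
[17] ○○●●○○○
○○○○○○○
○○○○○○○
○○○○○○○
○○○○○○○
○○●●○○○

1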